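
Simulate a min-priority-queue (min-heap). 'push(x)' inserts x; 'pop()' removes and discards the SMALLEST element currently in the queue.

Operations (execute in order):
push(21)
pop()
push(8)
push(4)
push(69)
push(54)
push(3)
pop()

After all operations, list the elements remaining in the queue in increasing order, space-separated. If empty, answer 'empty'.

push(21): heap contents = [21]
pop() → 21: heap contents = []
push(8): heap contents = [8]
push(4): heap contents = [4, 8]
push(69): heap contents = [4, 8, 69]
push(54): heap contents = [4, 8, 54, 69]
push(3): heap contents = [3, 4, 8, 54, 69]
pop() → 3: heap contents = [4, 8, 54, 69]

Answer: 4 8 54 69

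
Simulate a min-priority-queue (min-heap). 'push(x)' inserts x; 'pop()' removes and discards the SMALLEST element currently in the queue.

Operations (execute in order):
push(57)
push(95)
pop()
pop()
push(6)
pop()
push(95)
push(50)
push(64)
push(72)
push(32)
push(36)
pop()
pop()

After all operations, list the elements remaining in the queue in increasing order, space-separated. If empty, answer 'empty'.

Answer: 50 64 72 95

Derivation:
push(57): heap contents = [57]
push(95): heap contents = [57, 95]
pop() → 57: heap contents = [95]
pop() → 95: heap contents = []
push(6): heap contents = [6]
pop() → 6: heap contents = []
push(95): heap contents = [95]
push(50): heap contents = [50, 95]
push(64): heap contents = [50, 64, 95]
push(72): heap contents = [50, 64, 72, 95]
push(32): heap contents = [32, 50, 64, 72, 95]
push(36): heap contents = [32, 36, 50, 64, 72, 95]
pop() → 32: heap contents = [36, 50, 64, 72, 95]
pop() → 36: heap contents = [50, 64, 72, 95]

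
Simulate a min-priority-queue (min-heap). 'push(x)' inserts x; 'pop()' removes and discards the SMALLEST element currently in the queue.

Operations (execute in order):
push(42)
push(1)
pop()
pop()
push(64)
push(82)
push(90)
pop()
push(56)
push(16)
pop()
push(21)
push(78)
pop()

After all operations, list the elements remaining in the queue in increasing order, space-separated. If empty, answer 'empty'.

push(42): heap contents = [42]
push(1): heap contents = [1, 42]
pop() → 1: heap contents = [42]
pop() → 42: heap contents = []
push(64): heap contents = [64]
push(82): heap contents = [64, 82]
push(90): heap contents = [64, 82, 90]
pop() → 64: heap contents = [82, 90]
push(56): heap contents = [56, 82, 90]
push(16): heap contents = [16, 56, 82, 90]
pop() → 16: heap contents = [56, 82, 90]
push(21): heap contents = [21, 56, 82, 90]
push(78): heap contents = [21, 56, 78, 82, 90]
pop() → 21: heap contents = [56, 78, 82, 90]

Answer: 56 78 82 90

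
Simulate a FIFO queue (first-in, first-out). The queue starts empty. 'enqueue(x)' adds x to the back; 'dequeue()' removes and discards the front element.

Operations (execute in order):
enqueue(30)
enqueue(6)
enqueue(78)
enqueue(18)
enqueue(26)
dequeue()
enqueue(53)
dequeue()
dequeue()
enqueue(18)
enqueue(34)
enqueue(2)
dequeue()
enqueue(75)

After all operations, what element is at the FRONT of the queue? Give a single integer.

enqueue(30): queue = [30]
enqueue(6): queue = [30, 6]
enqueue(78): queue = [30, 6, 78]
enqueue(18): queue = [30, 6, 78, 18]
enqueue(26): queue = [30, 6, 78, 18, 26]
dequeue(): queue = [6, 78, 18, 26]
enqueue(53): queue = [6, 78, 18, 26, 53]
dequeue(): queue = [78, 18, 26, 53]
dequeue(): queue = [18, 26, 53]
enqueue(18): queue = [18, 26, 53, 18]
enqueue(34): queue = [18, 26, 53, 18, 34]
enqueue(2): queue = [18, 26, 53, 18, 34, 2]
dequeue(): queue = [26, 53, 18, 34, 2]
enqueue(75): queue = [26, 53, 18, 34, 2, 75]

Answer: 26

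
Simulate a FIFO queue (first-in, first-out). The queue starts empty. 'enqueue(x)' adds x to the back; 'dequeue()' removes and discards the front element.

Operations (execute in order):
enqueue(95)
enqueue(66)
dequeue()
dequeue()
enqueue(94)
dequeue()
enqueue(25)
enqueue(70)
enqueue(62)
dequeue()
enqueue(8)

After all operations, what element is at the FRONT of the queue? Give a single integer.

Answer: 70

Derivation:
enqueue(95): queue = [95]
enqueue(66): queue = [95, 66]
dequeue(): queue = [66]
dequeue(): queue = []
enqueue(94): queue = [94]
dequeue(): queue = []
enqueue(25): queue = [25]
enqueue(70): queue = [25, 70]
enqueue(62): queue = [25, 70, 62]
dequeue(): queue = [70, 62]
enqueue(8): queue = [70, 62, 8]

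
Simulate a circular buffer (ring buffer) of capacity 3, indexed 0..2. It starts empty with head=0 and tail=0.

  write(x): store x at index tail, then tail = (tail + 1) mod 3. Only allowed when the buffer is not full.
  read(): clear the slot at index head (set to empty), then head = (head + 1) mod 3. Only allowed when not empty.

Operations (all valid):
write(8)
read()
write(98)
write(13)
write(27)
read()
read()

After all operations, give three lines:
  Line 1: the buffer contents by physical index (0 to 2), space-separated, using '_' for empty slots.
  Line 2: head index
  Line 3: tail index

write(8): buf=[8 _ _], head=0, tail=1, size=1
read(): buf=[_ _ _], head=1, tail=1, size=0
write(98): buf=[_ 98 _], head=1, tail=2, size=1
write(13): buf=[_ 98 13], head=1, tail=0, size=2
write(27): buf=[27 98 13], head=1, tail=1, size=3
read(): buf=[27 _ 13], head=2, tail=1, size=2
read(): buf=[27 _ _], head=0, tail=1, size=1

Answer: 27 _ _
0
1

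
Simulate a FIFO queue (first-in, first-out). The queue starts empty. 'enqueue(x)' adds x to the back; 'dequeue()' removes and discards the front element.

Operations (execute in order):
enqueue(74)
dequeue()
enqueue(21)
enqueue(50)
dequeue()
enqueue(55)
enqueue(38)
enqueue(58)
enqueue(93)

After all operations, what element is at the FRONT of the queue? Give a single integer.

enqueue(74): queue = [74]
dequeue(): queue = []
enqueue(21): queue = [21]
enqueue(50): queue = [21, 50]
dequeue(): queue = [50]
enqueue(55): queue = [50, 55]
enqueue(38): queue = [50, 55, 38]
enqueue(58): queue = [50, 55, 38, 58]
enqueue(93): queue = [50, 55, 38, 58, 93]

Answer: 50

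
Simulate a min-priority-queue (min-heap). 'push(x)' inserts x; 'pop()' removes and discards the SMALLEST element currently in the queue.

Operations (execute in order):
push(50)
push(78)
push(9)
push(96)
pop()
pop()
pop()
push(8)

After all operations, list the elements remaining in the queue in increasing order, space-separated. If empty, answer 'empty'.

push(50): heap contents = [50]
push(78): heap contents = [50, 78]
push(9): heap contents = [9, 50, 78]
push(96): heap contents = [9, 50, 78, 96]
pop() → 9: heap contents = [50, 78, 96]
pop() → 50: heap contents = [78, 96]
pop() → 78: heap contents = [96]
push(8): heap contents = [8, 96]

Answer: 8 96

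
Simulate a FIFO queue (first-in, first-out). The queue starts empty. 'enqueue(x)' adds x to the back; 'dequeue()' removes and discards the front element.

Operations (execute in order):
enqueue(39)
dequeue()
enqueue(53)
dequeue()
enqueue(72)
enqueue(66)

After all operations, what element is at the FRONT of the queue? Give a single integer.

enqueue(39): queue = [39]
dequeue(): queue = []
enqueue(53): queue = [53]
dequeue(): queue = []
enqueue(72): queue = [72]
enqueue(66): queue = [72, 66]

Answer: 72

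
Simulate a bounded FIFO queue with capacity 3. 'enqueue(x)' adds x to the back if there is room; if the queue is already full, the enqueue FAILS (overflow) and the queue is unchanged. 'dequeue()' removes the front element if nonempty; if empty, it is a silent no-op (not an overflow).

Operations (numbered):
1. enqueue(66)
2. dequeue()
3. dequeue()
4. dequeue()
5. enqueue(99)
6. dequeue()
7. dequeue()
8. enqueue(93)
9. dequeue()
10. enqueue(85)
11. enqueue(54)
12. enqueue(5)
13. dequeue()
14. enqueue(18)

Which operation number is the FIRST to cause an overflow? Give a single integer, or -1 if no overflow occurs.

1. enqueue(66): size=1
2. dequeue(): size=0
3. dequeue(): empty, no-op, size=0
4. dequeue(): empty, no-op, size=0
5. enqueue(99): size=1
6. dequeue(): size=0
7. dequeue(): empty, no-op, size=0
8. enqueue(93): size=1
9. dequeue(): size=0
10. enqueue(85): size=1
11. enqueue(54): size=2
12. enqueue(5): size=3
13. dequeue(): size=2
14. enqueue(18): size=3

Answer: -1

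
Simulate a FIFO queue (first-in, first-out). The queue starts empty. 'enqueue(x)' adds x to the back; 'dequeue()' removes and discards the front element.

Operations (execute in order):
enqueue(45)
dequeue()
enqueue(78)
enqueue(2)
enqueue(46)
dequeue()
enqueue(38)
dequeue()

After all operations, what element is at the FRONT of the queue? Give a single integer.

enqueue(45): queue = [45]
dequeue(): queue = []
enqueue(78): queue = [78]
enqueue(2): queue = [78, 2]
enqueue(46): queue = [78, 2, 46]
dequeue(): queue = [2, 46]
enqueue(38): queue = [2, 46, 38]
dequeue(): queue = [46, 38]

Answer: 46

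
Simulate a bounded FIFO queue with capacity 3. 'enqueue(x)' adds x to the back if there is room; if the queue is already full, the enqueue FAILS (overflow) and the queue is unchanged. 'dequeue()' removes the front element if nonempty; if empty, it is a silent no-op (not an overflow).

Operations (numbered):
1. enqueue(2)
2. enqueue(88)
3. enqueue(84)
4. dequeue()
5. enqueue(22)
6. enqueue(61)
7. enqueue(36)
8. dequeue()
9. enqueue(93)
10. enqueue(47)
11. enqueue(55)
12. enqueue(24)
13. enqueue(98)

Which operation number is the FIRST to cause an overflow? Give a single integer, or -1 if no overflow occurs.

1. enqueue(2): size=1
2. enqueue(88): size=2
3. enqueue(84): size=3
4. dequeue(): size=2
5. enqueue(22): size=3
6. enqueue(61): size=3=cap → OVERFLOW (fail)
7. enqueue(36): size=3=cap → OVERFLOW (fail)
8. dequeue(): size=2
9. enqueue(93): size=3
10. enqueue(47): size=3=cap → OVERFLOW (fail)
11. enqueue(55): size=3=cap → OVERFLOW (fail)
12. enqueue(24): size=3=cap → OVERFLOW (fail)
13. enqueue(98): size=3=cap → OVERFLOW (fail)

Answer: 6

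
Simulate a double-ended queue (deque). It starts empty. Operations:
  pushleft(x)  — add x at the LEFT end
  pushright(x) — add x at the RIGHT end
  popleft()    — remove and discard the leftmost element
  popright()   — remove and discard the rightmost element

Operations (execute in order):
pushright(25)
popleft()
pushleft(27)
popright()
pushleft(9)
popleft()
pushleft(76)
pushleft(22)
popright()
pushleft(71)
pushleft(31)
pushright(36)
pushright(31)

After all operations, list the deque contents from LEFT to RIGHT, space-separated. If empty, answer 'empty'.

pushright(25): [25]
popleft(): []
pushleft(27): [27]
popright(): []
pushleft(9): [9]
popleft(): []
pushleft(76): [76]
pushleft(22): [22, 76]
popright(): [22]
pushleft(71): [71, 22]
pushleft(31): [31, 71, 22]
pushright(36): [31, 71, 22, 36]
pushright(31): [31, 71, 22, 36, 31]

Answer: 31 71 22 36 31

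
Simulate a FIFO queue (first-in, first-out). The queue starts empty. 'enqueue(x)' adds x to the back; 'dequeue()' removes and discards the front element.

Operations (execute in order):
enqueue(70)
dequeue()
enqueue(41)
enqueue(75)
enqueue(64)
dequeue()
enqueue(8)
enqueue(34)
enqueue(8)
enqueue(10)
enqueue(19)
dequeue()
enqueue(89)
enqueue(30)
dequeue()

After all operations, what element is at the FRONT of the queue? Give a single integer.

Answer: 8

Derivation:
enqueue(70): queue = [70]
dequeue(): queue = []
enqueue(41): queue = [41]
enqueue(75): queue = [41, 75]
enqueue(64): queue = [41, 75, 64]
dequeue(): queue = [75, 64]
enqueue(8): queue = [75, 64, 8]
enqueue(34): queue = [75, 64, 8, 34]
enqueue(8): queue = [75, 64, 8, 34, 8]
enqueue(10): queue = [75, 64, 8, 34, 8, 10]
enqueue(19): queue = [75, 64, 8, 34, 8, 10, 19]
dequeue(): queue = [64, 8, 34, 8, 10, 19]
enqueue(89): queue = [64, 8, 34, 8, 10, 19, 89]
enqueue(30): queue = [64, 8, 34, 8, 10, 19, 89, 30]
dequeue(): queue = [8, 34, 8, 10, 19, 89, 30]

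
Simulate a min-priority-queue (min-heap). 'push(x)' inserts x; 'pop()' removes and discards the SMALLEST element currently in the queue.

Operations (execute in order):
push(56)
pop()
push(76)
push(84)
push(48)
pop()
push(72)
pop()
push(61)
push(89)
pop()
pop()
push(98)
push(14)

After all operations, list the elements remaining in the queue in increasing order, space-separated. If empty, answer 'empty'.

Answer: 14 84 89 98

Derivation:
push(56): heap contents = [56]
pop() → 56: heap contents = []
push(76): heap contents = [76]
push(84): heap contents = [76, 84]
push(48): heap contents = [48, 76, 84]
pop() → 48: heap contents = [76, 84]
push(72): heap contents = [72, 76, 84]
pop() → 72: heap contents = [76, 84]
push(61): heap contents = [61, 76, 84]
push(89): heap contents = [61, 76, 84, 89]
pop() → 61: heap contents = [76, 84, 89]
pop() → 76: heap contents = [84, 89]
push(98): heap contents = [84, 89, 98]
push(14): heap contents = [14, 84, 89, 98]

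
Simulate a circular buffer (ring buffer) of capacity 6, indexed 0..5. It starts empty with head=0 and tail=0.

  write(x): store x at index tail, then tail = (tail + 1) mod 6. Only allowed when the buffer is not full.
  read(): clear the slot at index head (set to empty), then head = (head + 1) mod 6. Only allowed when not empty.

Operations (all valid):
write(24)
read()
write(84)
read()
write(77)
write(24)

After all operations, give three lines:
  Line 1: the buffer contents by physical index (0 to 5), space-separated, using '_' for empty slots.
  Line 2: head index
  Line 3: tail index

Answer: _ _ 77 24 _ _
2
4

Derivation:
write(24): buf=[24 _ _ _ _ _], head=0, tail=1, size=1
read(): buf=[_ _ _ _ _ _], head=1, tail=1, size=0
write(84): buf=[_ 84 _ _ _ _], head=1, tail=2, size=1
read(): buf=[_ _ _ _ _ _], head=2, tail=2, size=0
write(77): buf=[_ _ 77 _ _ _], head=2, tail=3, size=1
write(24): buf=[_ _ 77 24 _ _], head=2, tail=4, size=2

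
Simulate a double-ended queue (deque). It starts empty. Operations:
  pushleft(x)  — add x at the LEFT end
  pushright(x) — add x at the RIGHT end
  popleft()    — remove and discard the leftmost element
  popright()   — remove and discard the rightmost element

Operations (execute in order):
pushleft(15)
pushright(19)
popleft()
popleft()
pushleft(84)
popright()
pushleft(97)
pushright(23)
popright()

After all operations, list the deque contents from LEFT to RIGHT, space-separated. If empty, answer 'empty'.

Answer: 97

Derivation:
pushleft(15): [15]
pushright(19): [15, 19]
popleft(): [19]
popleft(): []
pushleft(84): [84]
popright(): []
pushleft(97): [97]
pushright(23): [97, 23]
popright(): [97]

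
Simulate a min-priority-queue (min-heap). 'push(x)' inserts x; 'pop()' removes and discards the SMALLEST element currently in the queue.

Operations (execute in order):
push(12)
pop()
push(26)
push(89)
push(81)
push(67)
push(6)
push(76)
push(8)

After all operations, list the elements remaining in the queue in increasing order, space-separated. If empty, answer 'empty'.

push(12): heap contents = [12]
pop() → 12: heap contents = []
push(26): heap contents = [26]
push(89): heap contents = [26, 89]
push(81): heap contents = [26, 81, 89]
push(67): heap contents = [26, 67, 81, 89]
push(6): heap contents = [6, 26, 67, 81, 89]
push(76): heap contents = [6, 26, 67, 76, 81, 89]
push(8): heap contents = [6, 8, 26, 67, 76, 81, 89]

Answer: 6 8 26 67 76 81 89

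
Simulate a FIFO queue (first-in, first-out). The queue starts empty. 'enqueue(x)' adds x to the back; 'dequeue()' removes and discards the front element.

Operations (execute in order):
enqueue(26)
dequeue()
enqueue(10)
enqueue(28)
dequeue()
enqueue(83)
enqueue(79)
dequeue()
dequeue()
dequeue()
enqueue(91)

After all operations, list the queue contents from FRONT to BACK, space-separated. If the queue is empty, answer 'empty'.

Answer: 91

Derivation:
enqueue(26): [26]
dequeue(): []
enqueue(10): [10]
enqueue(28): [10, 28]
dequeue(): [28]
enqueue(83): [28, 83]
enqueue(79): [28, 83, 79]
dequeue(): [83, 79]
dequeue(): [79]
dequeue(): []
enqueue(91): [91]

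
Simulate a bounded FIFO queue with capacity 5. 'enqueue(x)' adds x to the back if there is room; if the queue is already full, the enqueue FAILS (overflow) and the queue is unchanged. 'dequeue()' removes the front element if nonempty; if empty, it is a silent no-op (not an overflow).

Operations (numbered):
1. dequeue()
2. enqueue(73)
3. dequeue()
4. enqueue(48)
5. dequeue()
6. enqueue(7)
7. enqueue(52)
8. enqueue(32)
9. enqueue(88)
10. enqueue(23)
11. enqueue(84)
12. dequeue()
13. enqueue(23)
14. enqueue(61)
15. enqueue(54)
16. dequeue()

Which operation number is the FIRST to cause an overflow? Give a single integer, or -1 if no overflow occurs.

1. dequeue(): empty, no-op, size=0
2. enqueue(73): size=1
3. dequeue(): size=0
4. enqueue(48): size=1
5. dequeue(): size=0
6. enqueue(7): size=1
7. enqueue(52): size=2
8. enqueue(32): size=3
9. enqueue(88): size=4
10. enqueue(23): size=5
11. enqueue(84): size=5=cap → OVERFLOW (fail)
12. dequeue(): size=4
13. enqueue(23): size=5
14. enqueue(61): size=5=cap → OVERFLOW (fail)
15. enqueue(54): size=5=cap → OVERFLOW (fail)
16. dequeue(): size=4

Answer: 11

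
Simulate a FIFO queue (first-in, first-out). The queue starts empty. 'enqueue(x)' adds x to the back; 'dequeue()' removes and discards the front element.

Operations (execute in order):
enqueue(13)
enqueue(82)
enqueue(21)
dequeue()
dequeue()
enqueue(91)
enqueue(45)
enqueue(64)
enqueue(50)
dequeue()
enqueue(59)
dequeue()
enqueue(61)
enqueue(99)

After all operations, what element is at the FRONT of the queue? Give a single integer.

enqueue(13): queue = [13]
enqueue(82): queue = [13, 82]
enqueue(21): queue = [13, 82, 21]
dequeue(): queue = [82, 21]
dequeue(): queue = [21]
enqueue(91): queue = [21, 91]
enqueue(45): queue = [21, 91, 45]
enqueue(64): queue = [21, 91, 45, 64]
enqueue(50): queue = [21, 91, 45, 64, 50]
dequeue(): queue = [91, 45, 64, 50]
enqueue(59): queue = [91, 45, 64, 50, 59]
dequeue(): queue = [45, 64, 50, 59]
enqueue(61): queue = [45, 64, 50, 59, 61]
enqueue(99): queue = [45, 64, 50, 59, 61, 99]

Answer: 45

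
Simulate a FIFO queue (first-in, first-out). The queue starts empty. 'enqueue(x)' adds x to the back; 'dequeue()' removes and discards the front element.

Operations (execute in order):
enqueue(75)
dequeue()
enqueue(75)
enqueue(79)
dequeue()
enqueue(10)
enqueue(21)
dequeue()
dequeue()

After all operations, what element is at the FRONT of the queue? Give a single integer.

Answer: 21

Derivation:
enqueue(75): queue = [75]
dequeue(): queue = []
enqueue(75): queue = [75]
enqueue(79): queue = [75, 79]
dequeue(): queue = [79]
enqueue(10): queue = [79, 10]
enqueue(21): queue = [79, 10, 21]
dequeue(): queue = [10, 21]
dequeue(): queue = [21]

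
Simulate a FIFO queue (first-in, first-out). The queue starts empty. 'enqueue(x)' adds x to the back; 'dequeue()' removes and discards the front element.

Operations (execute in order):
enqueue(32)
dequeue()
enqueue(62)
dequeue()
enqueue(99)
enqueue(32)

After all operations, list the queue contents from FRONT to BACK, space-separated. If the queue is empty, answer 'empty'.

enqueue(32): [32]
dequeue(): []
enqueue(62): [62]
dequeue(): []
enqueue(99): [99]
enqueue(32): [99, 32]

Answer: 99 32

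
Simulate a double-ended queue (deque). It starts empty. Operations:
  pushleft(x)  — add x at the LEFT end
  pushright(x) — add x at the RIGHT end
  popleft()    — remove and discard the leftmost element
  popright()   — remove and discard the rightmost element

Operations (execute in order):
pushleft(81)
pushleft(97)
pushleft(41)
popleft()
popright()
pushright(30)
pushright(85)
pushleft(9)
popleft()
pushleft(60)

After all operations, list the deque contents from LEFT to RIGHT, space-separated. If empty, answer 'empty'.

Answer: 60 97 30 85

Derivation:
pushleft(81): [81]
pushleft(97): [97, 81]
pushleft(41): [41, 97, 81]
popleft(): [97, 81]
popright(): [97]
pushright(30): [97, 30]
pushright(85): [97, 30, 85]
pushleft(9): [9, 97, 30, 85]
popleft(): [97, 30, 85]
pushleft(60): [60, 97, 30, 85]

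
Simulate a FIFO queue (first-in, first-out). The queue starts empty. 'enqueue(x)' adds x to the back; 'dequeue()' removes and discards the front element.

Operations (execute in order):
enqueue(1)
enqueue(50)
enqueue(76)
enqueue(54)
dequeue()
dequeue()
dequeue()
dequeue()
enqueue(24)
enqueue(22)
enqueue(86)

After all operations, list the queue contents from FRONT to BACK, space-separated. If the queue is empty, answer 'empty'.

enqueue(1): [1]
enqueue(50): [1, 50]
enqueue(76): [1, 50, 76]
enqueue(54): [1, 50, 76, 54]
dequeue(): [50, 76, 54]
dequeue(): [76, 54]
dequeue(): [54]
dequeue(): []
enqueue(24): [24]
enqueue(22): [24, 22]
enqueue(86): [24, 22, 86]

Answer: 24 22 86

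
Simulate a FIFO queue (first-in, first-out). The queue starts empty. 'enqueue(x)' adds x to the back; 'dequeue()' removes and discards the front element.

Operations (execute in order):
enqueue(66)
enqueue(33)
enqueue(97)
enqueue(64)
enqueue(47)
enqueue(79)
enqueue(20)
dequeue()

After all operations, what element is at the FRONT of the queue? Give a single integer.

Answer: 33

Derivation:
enqueue(66): queue = [66]
enqueue(33): queue = [66, 33]
enqueue(97): queue = [66, 33, 97]
enqueue(64): queue = [66, 33, 97, 64]
enqueue(47): queue = [66, 33, 97, 64, 47]
enqueue(79): queue = [66, 33, 97, 64, 47, 79]
enqueue(20): queue = [66, 33, 97, 64, 47, 79, 20]
dequeue(): queue = [33, 97, 64, 47, 79, 20]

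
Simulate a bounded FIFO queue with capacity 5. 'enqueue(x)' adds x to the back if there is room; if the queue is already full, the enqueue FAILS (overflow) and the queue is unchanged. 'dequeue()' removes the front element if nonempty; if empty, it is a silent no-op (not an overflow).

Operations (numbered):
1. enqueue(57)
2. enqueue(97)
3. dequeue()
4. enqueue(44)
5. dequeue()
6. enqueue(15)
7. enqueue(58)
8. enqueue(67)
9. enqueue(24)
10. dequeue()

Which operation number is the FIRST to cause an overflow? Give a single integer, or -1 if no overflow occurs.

Answer: -1

Derivation:
1. enqueue(57): size=1
2. enqueue(97): size=2
3. dequeue(): size=1
4. enqueue(44): size=2
5. dequeue(): size=1
6. enqueue(15): size=2
7. enqueue(58): size=3
8. enqueue(67): size=4
9. enqueue(24): size=5
10. dequeue(): size=4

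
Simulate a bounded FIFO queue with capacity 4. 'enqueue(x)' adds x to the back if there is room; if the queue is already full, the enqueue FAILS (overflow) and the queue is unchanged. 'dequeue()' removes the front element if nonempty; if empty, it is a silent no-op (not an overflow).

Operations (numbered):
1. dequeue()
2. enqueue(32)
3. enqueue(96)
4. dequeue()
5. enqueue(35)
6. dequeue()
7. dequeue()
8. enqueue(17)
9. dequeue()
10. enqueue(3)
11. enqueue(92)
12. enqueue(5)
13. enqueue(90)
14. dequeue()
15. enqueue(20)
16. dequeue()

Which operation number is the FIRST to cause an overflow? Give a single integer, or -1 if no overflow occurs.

Answer: -1

Derivation:
1. dequeue(): empty, no-op, size=0
2. enqueue(32): size=1
3. enqueue(96): size=2
4. dequeue(): size=1
5. enqueue(35): size=2
6. dequeue(): size=1
7. dequeue(): size=0
8. enqueue(17): size=1
9. dequeue(): size=0
10. enqueue(3): size=1
11. enqueue(92): size=2
12. enqueue(5): size=3
13. enqueue(90): size=4
14. dequeue(): size=3
15. enqueue(20): size=4
16. dequeue(): size=3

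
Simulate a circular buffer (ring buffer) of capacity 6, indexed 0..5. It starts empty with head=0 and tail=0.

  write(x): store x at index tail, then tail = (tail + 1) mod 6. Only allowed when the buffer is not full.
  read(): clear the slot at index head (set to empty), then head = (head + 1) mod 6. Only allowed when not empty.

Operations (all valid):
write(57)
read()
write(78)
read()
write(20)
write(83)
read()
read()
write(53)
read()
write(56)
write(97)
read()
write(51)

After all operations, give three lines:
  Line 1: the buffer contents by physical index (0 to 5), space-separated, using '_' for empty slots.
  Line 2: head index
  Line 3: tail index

write(57): buf=[57 _ _ _ _ _], head=0, tail=1, size=1
read(): buf=[_ _ _ _ _ _], head=1, tail=1, size=0
write(78): buf=[_ 78 _ _ _ _], head=1, tail=2, size=1
read(): buf=[_ _ _ _ _ _], head=2, tail=2, size=0
write(20): buf=[_ _ 20 _ _ _], head=2, tail=3, size=1
write(83): buf=[_ _ 20 83 _ _], head=2, tail=4, size=2
read(): buf=[_ _ _ 83 _ _], head=3, tail=4, size=1
read(): buf=[_ _ _ _ _ _], head=4, tail=4, size=0
write(53): buf=[_ _ _ _ 53 _], head=4, tail=5, size=1
read(): buf=[_ _ _ _ _ _], head=5, tail=5, size=0
write(56): buf=[_ _ _ _ _ 56], head=5, tail=0, size=1
write(97): buf=[97 _ _ _ _ 56], head=5, tail=1, size=2
read(): buf=[97 _ _ _ _ _], head=0, tail=1, size=1
write(51): buf=[97 51 _ _ _ _], head=0, tail=2, size=2

Answer: 97 51 _ _ _ _
0
2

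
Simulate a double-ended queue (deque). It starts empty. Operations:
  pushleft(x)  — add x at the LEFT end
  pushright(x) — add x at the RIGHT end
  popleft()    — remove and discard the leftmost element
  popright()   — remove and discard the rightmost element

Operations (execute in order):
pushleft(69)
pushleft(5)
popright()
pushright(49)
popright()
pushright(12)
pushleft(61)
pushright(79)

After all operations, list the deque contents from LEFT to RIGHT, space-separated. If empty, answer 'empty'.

pushleft(69): [69]
pushleft(5): [5, 69]
popright(): [5]
pushright(49): [5, 49]
popright(): [5]
pushright(12): [5, 12]
pushleft(61): [61, 5, 12]
pushright(79): [61, 5, 12, 79]

Answer: 61 5 12 79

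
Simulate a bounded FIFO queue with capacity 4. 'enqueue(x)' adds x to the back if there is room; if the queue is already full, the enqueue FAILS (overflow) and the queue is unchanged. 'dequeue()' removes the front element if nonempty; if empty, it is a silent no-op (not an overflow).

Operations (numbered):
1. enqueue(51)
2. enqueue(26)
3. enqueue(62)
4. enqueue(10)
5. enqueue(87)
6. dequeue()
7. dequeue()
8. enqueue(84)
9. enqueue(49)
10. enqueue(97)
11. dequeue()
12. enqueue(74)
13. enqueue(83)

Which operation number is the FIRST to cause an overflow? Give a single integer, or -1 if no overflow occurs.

1. enqueue(51): size=1
2. enqueue(26): size=2
3. enqueue(62): size=3
4. enqueue(10): size=4
5. enqueue(87): size=4=cap → OVERFLOW (fail)
6. dequeue(): size=3
7. dequeue(): size=2
8. enqueue(84): size=3
9. enqueue(49): size=4
10. enqueue(97): size=4=cap → OVERFLOW (fail)
11. dequeue(): size=3
12. enqueue(74): size=4
13. enqueue(83): size=4=cap → OVERFLOW (fail)

Answer: 5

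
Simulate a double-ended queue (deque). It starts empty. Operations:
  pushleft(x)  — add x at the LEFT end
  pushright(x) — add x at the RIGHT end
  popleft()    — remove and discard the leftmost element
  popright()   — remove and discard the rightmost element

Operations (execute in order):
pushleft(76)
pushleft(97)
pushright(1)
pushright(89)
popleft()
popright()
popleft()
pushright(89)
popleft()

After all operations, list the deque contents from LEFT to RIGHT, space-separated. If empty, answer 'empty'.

Answer: 89

Derivation:
pushleft(76): [76]
pushleft(97): [97, 76]
pushright(1): [97, 76, 1]
pushright(89): [97, 76, 1, 89]
popleft(): [76, 1, 89]
popright(): [76, 1]
popleft(): [1]
pushright(89): [1, 89]
popleft(): [89]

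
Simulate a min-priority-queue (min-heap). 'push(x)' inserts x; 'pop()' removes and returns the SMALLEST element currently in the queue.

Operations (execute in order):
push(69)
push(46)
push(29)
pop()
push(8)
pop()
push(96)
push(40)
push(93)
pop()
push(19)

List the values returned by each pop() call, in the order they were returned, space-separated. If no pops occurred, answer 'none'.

push(69): heap contents = [69]
push(46): heap contents = [46, 69]
push(29): heap contents = [29, 46, 69]
pop() → 29: heap contents = [46, 69]
push(8): heap contents = [8, 46, 69]
pop() → 8: heap contents = [46, 69]
push(96): heap contents = [46, 69, 96]
push(40): heap contents = [40, 46, 69, 96]
push(93): heap contents = [40, 46, 69, 93, 96]
pop() → 40: heap contents = [46, 69, 93, 96]
push(19): heap contents = [19, 46, 69, 93, 96]

Answer: 29 8 40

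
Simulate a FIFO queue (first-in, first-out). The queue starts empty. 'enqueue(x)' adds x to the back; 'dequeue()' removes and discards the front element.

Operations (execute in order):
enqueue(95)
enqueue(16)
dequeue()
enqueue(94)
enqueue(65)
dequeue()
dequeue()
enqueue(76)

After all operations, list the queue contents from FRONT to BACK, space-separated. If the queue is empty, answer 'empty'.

Answer: 65 76

Derivation:
enqueue(95): [95]
enqueue(16): [95, 16]
dequeue(): [16]
enqueue(94): [16, 94]
enqueue(65): [16, 94, 65]
dequeue(): [94, 65]
dequeue(): [65]
enqueue(76): [65, 76]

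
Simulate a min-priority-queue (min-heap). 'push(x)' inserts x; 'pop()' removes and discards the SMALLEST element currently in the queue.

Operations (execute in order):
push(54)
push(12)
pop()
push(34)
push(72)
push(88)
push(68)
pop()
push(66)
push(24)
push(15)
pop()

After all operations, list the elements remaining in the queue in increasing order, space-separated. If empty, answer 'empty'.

push(54): heap contents = [54]
push(12): heap contents = [12, 54]
pop() → 12: heap contents = [54]
push(34): heap contents = [34, 54]
push(72): heap contents = [34, 54, 72]
push(88): heap contents = [34, 54, 72, 88]
push(68): heap contents = [34, 54, 68, 72, 88]
pop() → 34: heap contents = [54, 68, 72, 88]
push(66): heap contents = [54, 66, 68, 72, 88]
push(24): heap contents = [24, 54, 66, 68, 72, 88]
push(15): heap contents = [15, 24, 54, 66, 68, 72, 88]
pop() → 15: heap contents = [24, 54, 66, 68, 72, 88]

Answer: 24 54 66 68 72 88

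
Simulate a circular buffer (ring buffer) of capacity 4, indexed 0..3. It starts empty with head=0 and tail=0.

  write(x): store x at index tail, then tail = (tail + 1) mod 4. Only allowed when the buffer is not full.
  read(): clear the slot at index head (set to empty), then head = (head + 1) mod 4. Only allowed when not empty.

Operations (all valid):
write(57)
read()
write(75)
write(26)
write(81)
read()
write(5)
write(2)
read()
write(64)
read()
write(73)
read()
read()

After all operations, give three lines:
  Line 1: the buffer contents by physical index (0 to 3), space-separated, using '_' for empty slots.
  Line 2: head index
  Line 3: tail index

write(57): buf=[57 _ _ _], head=0, tail=1, size=1
read(): buf=[_ _ _ _], head=1, tail=1, size=0
write(75): buf=[_ 75 _ _], head=1, tail=2, size=1
write(26): buf=[_ 75 26 _], head=1, tail=3, size=2
write(81): buf=[_ 75 26 81], head=1, tail=0, size=3
read(): buf=[_ _ 26 81], head=2, tail=0, size=2
write(5): buf=[5 _ 26 81], head=2, tail=1, size=3
write(2): buf=[5 2 26 81], head=2, tail=2, size=4
read(): buf=[5 2 _ 81], head=3, tail=2, size=3
write(64): buf=[5 2 64 81], head=3, tail=3, size=4
read(): buf=[5 2 64 _], head=0, tail=3, size=3
write(73): buf=[5 2 64 73], head=0, tail=0, size=4
read(): buf=[_ 2 64 73], head=1, tail=0, size=3
read(): buf=[_ _ 64 73], head=2, tail=0, size=2

Answer: _ _ 64 73
2
0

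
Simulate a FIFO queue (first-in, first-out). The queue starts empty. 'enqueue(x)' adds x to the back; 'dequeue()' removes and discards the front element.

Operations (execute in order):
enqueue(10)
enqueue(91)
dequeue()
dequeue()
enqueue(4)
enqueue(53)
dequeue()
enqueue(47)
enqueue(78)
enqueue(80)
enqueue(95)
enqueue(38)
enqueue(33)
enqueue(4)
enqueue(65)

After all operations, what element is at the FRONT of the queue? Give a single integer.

enqueue(10): queue = [10]
enqueue(91): queue = [10, 91]
dequeue(): queue = [91]
dequeue(): queue = []
enqueue(4): queue = [4]
enqueue(53): queue = [4, 53]
dequeue(): queue = [53]
enqueue(47): queue = [53, 47]
enqueue(78): queue = [53, 47, 78]
enqueue(80): queue = [53, 47, 78, 80]
enqueue(95): queue = [53, 47, 78, 80, 95]
enqueue(38): queue = [53, 47, 78, 80, 95, 38]
enqueue(33): queue = [53, 47, 78, 80, 95, 38, 33]
enqueue(4): queue = [53, 47, 78, 80, 95, 38, 33, 4]
enqueue(65): queue = [53, 47, 78, 80, 95, 38, 33, 4, 65]

Answer: 53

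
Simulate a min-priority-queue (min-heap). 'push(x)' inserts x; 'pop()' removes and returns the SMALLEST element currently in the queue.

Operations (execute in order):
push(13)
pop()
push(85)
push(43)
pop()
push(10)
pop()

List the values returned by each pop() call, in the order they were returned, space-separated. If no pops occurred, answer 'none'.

push(13): heap contents = [13]
pop() → 13: heap contents = []
push(85): heap contents = [85]
push(43): heap contents = [43, 85]
pop() → 43: heap contents = [85]
push(10): heap contents = [10, 85]
pop() → 10: heap contents = [85]

Answer: 13 43 10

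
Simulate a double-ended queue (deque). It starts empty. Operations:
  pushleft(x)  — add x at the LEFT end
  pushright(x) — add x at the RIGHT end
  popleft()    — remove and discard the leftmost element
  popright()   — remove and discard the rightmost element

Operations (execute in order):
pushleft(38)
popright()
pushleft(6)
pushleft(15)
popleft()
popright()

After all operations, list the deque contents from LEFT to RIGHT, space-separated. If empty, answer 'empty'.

pushleft(38): [38]
popright(): []
pushleft(6): [6]
pushleft(15): [15, 6]
popleft(): [6]
popright(): []

Answer: empty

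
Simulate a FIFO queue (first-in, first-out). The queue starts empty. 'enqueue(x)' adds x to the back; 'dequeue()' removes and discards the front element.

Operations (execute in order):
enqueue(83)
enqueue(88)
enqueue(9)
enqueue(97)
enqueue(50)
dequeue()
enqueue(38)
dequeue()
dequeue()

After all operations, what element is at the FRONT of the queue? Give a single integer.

Answer: 97

Derivation:
enqueue(83): queue = [83]
enqueue(88): queue = [83, 88]
enqueue(9): queue = [83, 88, 9]
enqueue(97): queue = [83, 88, 9, 97]
enqueue(50): queue = [83, 88, 9, 97, 50]
dequeue(): queue = [88, 9, 97, 50]
enqueue(38): queue = [88, 9, 97, 50, 38]
dequeue(): queue = [9, 97, 50, 38]
dequeue(): queue = [97, 50, 38]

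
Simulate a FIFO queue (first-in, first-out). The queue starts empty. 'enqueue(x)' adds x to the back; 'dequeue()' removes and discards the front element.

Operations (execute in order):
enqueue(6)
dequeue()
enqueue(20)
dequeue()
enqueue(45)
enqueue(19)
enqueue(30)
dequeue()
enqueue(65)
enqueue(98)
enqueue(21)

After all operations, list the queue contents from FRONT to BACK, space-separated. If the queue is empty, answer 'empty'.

enqueue(6): [6]
dequeue(): []
enqueue(20): [20]
dequeue(): []
enqueue(45): [45]
enqueue(19): [45, 19]
enqueue(30): [45, 19, 30]
dequeue(): [19, 30]
enqueue(65): [19, 30, 65]
enqueue(98): [19, 30, 65, 98]
enqueue(21): [19, 30, 65, 98, 21]

Answer: 19 30 65 98 21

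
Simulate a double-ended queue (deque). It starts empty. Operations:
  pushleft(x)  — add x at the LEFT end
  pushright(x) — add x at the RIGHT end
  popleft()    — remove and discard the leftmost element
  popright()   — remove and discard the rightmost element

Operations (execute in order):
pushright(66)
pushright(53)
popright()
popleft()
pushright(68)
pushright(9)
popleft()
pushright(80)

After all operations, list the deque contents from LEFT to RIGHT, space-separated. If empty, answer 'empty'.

Answer: 9 80

Derivation:
pushright(66): [66]
pushright(53): [66, 53]
popright(): [66]
popleft(): []
pushright(68): [68]
pushright(9): [68, 9]
popleft(): [9]
pushright(80): [9, 80]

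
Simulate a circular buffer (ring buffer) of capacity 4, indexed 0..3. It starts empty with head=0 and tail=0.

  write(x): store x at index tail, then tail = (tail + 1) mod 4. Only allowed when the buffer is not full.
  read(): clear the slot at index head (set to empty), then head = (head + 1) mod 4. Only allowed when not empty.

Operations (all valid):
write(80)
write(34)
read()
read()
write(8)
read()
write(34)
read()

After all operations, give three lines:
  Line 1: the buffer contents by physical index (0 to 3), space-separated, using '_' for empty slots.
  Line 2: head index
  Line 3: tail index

write(80): buf=[80 _ _ _], head=0, tail=1, size=1
write(34): buf=[80 34 _ _], head=0, tail=2, size=2
read(): buf=[_ 34 _ _], head=1, tail=2, size=1
read(): buf=[_ _ _ _], head=2, tail=2, size=0
write(8): buf=[_ _ 8 _], head=2, tail=3, size=1
read(): buf=[_ _ _ _], head=3, tail=3, size=0
write(34): buf=[_ _ _ 34], head=3, tail=0, size=1
read(): buf=[_ _ _ _], head=0, tail=0, size=0

Answer: _ _ _ _
0
0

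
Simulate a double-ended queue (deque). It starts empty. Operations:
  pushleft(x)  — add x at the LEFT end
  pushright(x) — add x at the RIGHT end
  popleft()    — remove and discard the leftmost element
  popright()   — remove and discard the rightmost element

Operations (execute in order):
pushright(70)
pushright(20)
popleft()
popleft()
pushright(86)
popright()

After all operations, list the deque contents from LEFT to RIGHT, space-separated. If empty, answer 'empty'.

Answer: empty

Derivation:
pushright(70): [70]
pushright(20): [70, 20]
popleft(): [20]
popleft(): []
pushright(86): [86]
popright(): []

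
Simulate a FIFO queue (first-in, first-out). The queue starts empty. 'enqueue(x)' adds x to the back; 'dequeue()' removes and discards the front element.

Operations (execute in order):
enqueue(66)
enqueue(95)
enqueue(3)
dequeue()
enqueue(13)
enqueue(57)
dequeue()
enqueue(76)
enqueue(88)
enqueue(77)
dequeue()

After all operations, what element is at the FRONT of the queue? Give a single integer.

Answer: 13

Derivation:
enqueue(66): queue = [66]
enqueue(95): queue = [66, 95]
enqueue(3): queue = [66, 95, 3]
dequeue(): queue = [95, 3]
enqueue(13): queue = [95, 3, 13]
enqueue(57): queue = [95, 3, 13, 57]
dequeue(): queue = [3, 13, 57]
enqueue(76): queue = [3, 13, 57, 76]
enqueue(88): queue = [3, 13, 57, 76, 88]
enqueue(77): queue = [3, 13, 57, 76, 88, 77]
dequeue(): queue = [13, 57, 76, 88, 77]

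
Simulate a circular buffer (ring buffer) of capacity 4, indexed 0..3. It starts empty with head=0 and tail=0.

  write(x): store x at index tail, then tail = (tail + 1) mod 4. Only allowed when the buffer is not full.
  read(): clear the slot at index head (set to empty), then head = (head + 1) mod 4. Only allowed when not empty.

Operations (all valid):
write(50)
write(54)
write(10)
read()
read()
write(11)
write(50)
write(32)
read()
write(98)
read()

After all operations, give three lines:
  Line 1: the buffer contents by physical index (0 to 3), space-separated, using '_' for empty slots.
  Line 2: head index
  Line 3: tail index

write(50): buf=[50 _ _ _], head=0, tail=1, size=1
write(54): buf=[50 54 _ _], head=0, tail=2, size=2
write(10): buf=[50 54 10 _], head=0, tail=3, size=3
read(): buf=[_ 54 10 _], head=1, tail=3, size=2
read(): buf=[_ _ 10 _], head=2, tail=3, size=1
write(11): buf=[_ _ 10 11], head=2, tail=0, size=2
write(50): buf=[50 _ 10 11], head=2, tail=1, size=3
write(32): buf=[50 32 10 11], head=2, tail=2, size=4
read(): buf=[50 32 _ 11], head=3, tail=2, size=3
write(98): buf=[50 32 98 11], head=3, tail=3, size=4
read(): buf=[50 32 98 _], head=0, tail=3, size=3

Answer: 50 32 98 _
0
3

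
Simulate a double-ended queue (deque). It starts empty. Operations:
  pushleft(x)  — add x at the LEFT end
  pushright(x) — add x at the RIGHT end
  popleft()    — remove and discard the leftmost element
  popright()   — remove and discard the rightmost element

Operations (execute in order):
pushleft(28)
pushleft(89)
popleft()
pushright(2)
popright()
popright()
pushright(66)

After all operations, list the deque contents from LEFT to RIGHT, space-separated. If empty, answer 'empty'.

pushleft(28): [28]
pushleft(89): [89, 28]
popleft(): [28]
pushright(2): [28, 2]
popright(): [28]
popright(): []
pushright(66): [66]

Answer: 66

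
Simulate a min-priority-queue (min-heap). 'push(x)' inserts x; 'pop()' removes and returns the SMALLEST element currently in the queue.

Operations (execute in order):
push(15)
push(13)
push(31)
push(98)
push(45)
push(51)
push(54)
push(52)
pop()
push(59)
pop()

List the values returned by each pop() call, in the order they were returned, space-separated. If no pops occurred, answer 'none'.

push(15): heap contents = [15]
push(13): heap contents = [13, 15]
push(31): heap contents = [13, 15, 31]
push(98): heap contents = [13, 15, 31, 98]
push(45): heap contents = [13, 15, 31, 45, 98]
push(51): heap contents = [13, 15, 31, 45, 51, 98]
push(54): heap contents = [13, 15, 31, 45, 51, 54, 98]
push(52): heap contents = [13, 15, 31, 45, 51, 52, 54, 98]
pop() → 13: heap contents = [15, 31, 45, 51, 52, 54, 98]
push(59): heap contents = [15, 31, 45, 51, 52, 54, 59, 98]
pop() → 15: heap contents = [31, 45, 51, 52, 54, 59, 98]

Answer: 13 15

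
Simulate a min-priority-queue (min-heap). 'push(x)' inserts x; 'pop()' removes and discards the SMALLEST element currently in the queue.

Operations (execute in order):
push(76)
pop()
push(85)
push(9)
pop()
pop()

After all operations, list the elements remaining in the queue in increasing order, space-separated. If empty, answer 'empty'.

push(76): heap contents = [76]
pop() → 76: heap contents = []
push(85): heap contents = [85]
push(9): heap contents = [9, 85]
pop() → 9: heap contents = [85]
pop() → 85: heap contents = []

Answer: empty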